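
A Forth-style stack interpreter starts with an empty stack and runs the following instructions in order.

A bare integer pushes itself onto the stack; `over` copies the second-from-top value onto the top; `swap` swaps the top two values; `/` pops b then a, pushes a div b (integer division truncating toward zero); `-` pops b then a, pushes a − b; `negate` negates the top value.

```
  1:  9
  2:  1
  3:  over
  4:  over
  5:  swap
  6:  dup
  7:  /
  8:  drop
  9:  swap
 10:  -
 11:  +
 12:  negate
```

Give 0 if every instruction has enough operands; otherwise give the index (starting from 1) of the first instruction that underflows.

0

9      -> [9]
1      -> [9, 1]
over   -> [9, 1, 9]
over   -> [9, 1, 9, 1]
swap   -> [9, 1, 1, 9]
dup    -> [9, 1, 1, 9, 9]
/      -> [9, 1, 1, 1]
drop   -> [9, 1, 1]
swap   -> [9, 1, 1]
-      -> [9, 0]
+      -> [9]
negate -> [-9]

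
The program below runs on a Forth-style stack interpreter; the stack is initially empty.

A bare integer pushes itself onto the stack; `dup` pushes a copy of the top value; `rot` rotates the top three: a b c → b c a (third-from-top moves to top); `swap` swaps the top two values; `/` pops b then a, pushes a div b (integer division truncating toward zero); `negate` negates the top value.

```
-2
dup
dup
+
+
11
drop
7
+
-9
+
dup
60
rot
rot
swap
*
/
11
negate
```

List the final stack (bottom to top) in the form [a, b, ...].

[0, -11]

-2     → [-2]
dup    → [-2, -2]
dup    → [-2, -2, -2]
+      → [-2, -4]
+      → [-6]
11     → [-6, 11]
drop   → [-6]
7      → [-6, 7]
+      → [1]
-9     → [1, -9]
+      → [-8]
dup    → [-8, -8]
60     → [-8, -8, 60]
rot    → [-8, 60, -8]
rot    → [60, -8, -8]
swap   → [60, -8, -8]
*      → [60, 64]
/      → [0]
11     → [0, 11]
negate → [0, -11]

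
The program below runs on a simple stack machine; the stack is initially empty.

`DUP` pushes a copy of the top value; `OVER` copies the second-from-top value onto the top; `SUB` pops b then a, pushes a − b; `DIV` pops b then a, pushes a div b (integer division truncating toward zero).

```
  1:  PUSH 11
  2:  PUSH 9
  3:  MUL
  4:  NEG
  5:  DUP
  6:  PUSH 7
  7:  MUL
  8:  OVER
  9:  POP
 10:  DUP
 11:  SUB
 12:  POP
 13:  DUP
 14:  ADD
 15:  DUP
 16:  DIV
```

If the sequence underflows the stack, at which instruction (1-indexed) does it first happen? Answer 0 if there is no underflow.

0

PUSH 11  11
PUSH 9   11 9
MUL      99
NEG      -99
DUP      -99 -99
PUSH 7   -99 -99 7
MUL      -99 -693
OVER     -99 -693 -99
POP      -99 -693
DUP      -99 -693 -693
SUB      -99 0
POP      -99
DUP      -99 -99
ADD      -198
DUP      -198 -198
DIV      1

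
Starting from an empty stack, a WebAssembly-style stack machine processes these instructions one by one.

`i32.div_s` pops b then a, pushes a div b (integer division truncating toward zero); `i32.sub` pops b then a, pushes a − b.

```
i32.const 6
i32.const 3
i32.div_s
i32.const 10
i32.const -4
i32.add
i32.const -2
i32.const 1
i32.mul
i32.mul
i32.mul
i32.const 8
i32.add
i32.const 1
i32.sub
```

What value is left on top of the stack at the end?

i32.const 6  : [6]
i32.const 3  : [6, 3]
i32.div_s    : [2]
i32.const 10 : [2, 10]
i32.const -4 : [2, 10, -4]
i32.add      : [2, 6]
i32.const -2 : [2, 6, -2]
i32.const 1  : [2, 6, -2, 1]
i32.mul      : [2, 6, -2]
i32.mul      : [2, -12]
i32.mul      : [-24]
i32.const 8  : [-24, 8]
i32.add      : [-16]
i32.const 1  : [-16, 1]
i32.sub      : [-17]

-17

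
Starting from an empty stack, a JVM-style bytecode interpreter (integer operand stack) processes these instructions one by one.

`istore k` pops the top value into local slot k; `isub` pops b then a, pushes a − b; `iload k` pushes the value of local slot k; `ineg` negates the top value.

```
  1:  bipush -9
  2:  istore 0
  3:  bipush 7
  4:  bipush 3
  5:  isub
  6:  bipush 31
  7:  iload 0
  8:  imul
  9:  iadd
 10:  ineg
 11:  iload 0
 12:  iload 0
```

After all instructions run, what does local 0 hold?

-9

bipush -9 -> [-9]
istore 0  -> []
bipush 7  -> [7]
bipush 3  -> [7, 3]
isub      -> [4]
bipush 31 -> [4, 31]
iload 0   -> [4, 31, -9]
imul      -> [4, -279]
iadd      -> [-275]
ineg      -> [275]
iload 0   -> [275, -9]
iload 0   -> [275, -9, -9]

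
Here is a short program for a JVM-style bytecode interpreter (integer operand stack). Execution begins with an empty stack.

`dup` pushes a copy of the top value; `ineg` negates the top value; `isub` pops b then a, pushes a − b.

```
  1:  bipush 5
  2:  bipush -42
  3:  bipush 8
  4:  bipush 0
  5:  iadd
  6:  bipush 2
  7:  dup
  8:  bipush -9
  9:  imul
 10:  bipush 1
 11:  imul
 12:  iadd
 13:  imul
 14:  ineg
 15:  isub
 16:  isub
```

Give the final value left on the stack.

175

bipush 5    5
bipush -42  5 -42
bipush 8    5 -42 8
bipush 0    5 -42 8 0
iadd        5 -42 8
bipush 2    5 -42 8 2
dup         5 -42 8 2 2
bipush -9   5 -42 8 2 2 -9
imul        5 -42 8 2 -18
bipush 1    5 -42 8 2 -18 1
imul        5 -42 8 2 -18
iadd        5 -42 8 -16
imul        5 -42 -128
ineg        5 -42 128
isub        5 -170
isub        175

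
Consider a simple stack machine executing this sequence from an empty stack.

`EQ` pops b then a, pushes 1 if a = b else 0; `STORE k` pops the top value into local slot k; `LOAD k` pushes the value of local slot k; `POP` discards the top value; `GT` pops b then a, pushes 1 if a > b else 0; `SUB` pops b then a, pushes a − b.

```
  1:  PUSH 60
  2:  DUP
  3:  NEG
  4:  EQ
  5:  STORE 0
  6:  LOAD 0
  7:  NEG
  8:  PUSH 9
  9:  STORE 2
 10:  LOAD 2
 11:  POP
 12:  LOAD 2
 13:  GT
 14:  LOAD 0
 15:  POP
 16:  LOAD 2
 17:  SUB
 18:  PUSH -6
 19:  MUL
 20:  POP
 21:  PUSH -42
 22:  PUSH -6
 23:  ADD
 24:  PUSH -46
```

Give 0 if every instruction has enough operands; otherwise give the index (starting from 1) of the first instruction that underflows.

0

PUSH 60  -> 60
DUP      -> 60 60
NEG      -> 60 -60
EQ       -> 0
STORE 0  -> (empty)
LOAD 0   -> 0
NEG      -> 0
PUSH 9   -> 0 9
STORE 2  -> 0
LOAD 2   -> 0 9
POP      -> 0
LOAD 2   -> 0 9
GT       -> 0
LOAD 0   -> 0 0
POP      -> 0
LOAD 2   -> 0 9
SUB      -> -9
PUSH -6  -> -9 -6
MUL      -> 54
POP      -> (empty)
PUSH -42 -> -42
PUSH -6  -> -42 -6
ADD      -> -48
PUSH -46 -> -48 -46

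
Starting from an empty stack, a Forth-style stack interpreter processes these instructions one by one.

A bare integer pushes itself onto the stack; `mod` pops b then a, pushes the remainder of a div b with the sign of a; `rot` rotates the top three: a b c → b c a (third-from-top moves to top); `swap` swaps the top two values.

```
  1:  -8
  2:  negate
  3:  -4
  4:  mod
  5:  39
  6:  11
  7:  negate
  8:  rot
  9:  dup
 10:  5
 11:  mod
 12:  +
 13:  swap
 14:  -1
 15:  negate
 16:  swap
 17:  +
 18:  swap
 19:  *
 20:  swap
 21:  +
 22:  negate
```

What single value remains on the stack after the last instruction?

-39

-8     : -8
negate : 8
-4     : 8 -4
mod    : 0
39     : 0 39
11     : 0 39 11
negate : 0 39 -11
rot    : 39 -11 0
dup    : 39 -11 0 0
5      : 39 -11 0 0 5
mod    : 39 -11 0 0
+      : 39 -11 0
swap   : 39 0 -11
-1     : 39 0 -11 -1
negate : 39 0 -11 1
swap   : 39 0 1 -11
+      : 39 0 -10
swap   : 39 -10 0
*      : 39 0
swap   : 0 39
+      : 39
negate : -39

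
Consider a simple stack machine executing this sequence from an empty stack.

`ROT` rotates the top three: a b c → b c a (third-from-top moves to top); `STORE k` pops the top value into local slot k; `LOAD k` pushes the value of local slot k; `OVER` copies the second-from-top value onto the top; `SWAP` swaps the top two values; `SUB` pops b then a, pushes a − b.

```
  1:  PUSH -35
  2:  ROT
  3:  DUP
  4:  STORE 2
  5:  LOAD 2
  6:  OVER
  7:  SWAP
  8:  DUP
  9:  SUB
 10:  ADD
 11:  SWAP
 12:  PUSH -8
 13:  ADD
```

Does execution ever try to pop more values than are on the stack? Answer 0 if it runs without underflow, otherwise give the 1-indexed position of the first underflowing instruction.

2

PUSH -35 → [-35]
ROT  — needs 3 operands, stack has 1 → underflow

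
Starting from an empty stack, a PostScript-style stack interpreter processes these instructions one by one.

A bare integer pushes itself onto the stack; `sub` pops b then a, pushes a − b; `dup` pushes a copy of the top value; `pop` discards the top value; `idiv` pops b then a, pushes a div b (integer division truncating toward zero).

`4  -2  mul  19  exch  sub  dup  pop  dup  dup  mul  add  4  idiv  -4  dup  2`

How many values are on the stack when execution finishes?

4

4    -> [4]
-2   -> [4, -2]
mul  -> [-8]
19   -> [-8, 19]
exch -> [19, -8]
sub  -> [27]
dup  -> [27, 27]
pop  -> [27]
dup  -> [27, 27]
dup  -> [27, 27, 27]
mul  -> [27, 729]
add  -> [756]
4    -> [756, 4]
idiv -> [189]
-4   -> [189, -4]
dup  -> [189, -4, -4]
2    -> [189, -4, -4, 2]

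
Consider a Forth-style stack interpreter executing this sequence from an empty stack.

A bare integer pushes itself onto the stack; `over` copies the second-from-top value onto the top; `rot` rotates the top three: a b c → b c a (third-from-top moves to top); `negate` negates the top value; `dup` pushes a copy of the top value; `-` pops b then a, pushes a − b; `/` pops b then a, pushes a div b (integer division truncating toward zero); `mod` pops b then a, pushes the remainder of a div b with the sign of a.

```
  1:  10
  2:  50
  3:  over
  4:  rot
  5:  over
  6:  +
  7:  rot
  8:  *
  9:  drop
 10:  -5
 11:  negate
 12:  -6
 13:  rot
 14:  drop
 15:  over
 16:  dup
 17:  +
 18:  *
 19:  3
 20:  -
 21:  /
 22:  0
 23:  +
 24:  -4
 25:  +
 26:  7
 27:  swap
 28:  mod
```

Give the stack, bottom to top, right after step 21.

[0]

10     → [10]
50     → [10, 50]
over   → [10, 50, 10]
rot    → [50, 10, 10]
over   → [50, 10, 10, 10]
+      → [50, 10, 20]
rot    → [10, 20, 50]
*      → [10, 1000]
drop   → [10]
-5     → [10, -5]
negate → [10, 5]
-6     → [10, 5, -6]
rot    → [5, -6, 10]
drop   → [5, -6]
over   → [5, -6, 5]
dup    → [5, -6, 5, 5]
+      → [5, -6, 10]
*      → [5, -60]
3      → [5, -60, 3]
-      → [5, -63]
/      → [0]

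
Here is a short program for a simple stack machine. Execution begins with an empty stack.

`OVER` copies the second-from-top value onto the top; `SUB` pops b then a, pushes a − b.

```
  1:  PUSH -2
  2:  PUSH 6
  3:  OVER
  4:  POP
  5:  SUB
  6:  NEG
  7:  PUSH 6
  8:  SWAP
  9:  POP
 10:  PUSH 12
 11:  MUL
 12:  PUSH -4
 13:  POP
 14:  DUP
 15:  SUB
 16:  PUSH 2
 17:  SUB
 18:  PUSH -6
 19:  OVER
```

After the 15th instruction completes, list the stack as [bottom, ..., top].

[0]

PUSH -2 : -2
PUSH 6  : -2 6
OVER    : -2 6 -2
POP     : -2 6
SUB     : -8
NEG     : 8
PUSH 6  : 8 6
SWAP    : 6 8
POP     : 6
PUSH 12 : 6 12
MUL     : 72
PUSH -4 : 72 -4
POP     : 72
DUP     : 72 72
SUB     : 0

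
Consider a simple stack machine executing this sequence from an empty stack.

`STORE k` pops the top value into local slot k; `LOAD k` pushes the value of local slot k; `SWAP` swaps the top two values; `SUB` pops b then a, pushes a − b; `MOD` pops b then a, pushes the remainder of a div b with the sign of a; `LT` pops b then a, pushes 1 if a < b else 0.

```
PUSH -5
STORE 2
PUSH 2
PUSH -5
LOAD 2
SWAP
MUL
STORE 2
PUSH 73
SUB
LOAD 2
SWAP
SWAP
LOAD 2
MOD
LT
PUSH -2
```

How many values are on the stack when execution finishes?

2

PUSH -5 → -5
STORE 2 → (empty)
PUSH 2  → 2
PUSH -5 → 2 -5
LOAD 2  → 2 -5 -5
SWAP    → 2 -5 -5
MUL     → 2 25
STORE 2 → 2
PUSH 73 → 2 73
SUB     → -71
LOAD 2  → -71 25
SWAP    → 25 -71
SWAP    → -71 25
LOAD 2  → -71 25 25
MOD     → -71 0
LT      → 1
PUSH -2 → 1 -2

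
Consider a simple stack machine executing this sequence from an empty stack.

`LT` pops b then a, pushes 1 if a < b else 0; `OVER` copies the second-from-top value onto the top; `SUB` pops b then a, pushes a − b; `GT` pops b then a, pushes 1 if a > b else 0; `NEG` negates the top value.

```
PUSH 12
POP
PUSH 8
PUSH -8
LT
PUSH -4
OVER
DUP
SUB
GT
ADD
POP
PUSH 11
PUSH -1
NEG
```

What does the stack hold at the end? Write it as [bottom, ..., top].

[11, 1]

PUSH 12 → [12]
POP     → []
PUSH 8  → [8]
PUSH -8 → [8, -8]
LT      → [0]
PUSH -4 → [0, -4]
OVER    → [0, -4, 0]
DUP     → [0, -4, 0, 0]
SUB     → [0, -4, 0]
GT      → [0, 0]
ADD     → [0]
POP     → []
PUSH 11 → [11]
PUSH -1 → [11, -1]
NEG     → [11, 1]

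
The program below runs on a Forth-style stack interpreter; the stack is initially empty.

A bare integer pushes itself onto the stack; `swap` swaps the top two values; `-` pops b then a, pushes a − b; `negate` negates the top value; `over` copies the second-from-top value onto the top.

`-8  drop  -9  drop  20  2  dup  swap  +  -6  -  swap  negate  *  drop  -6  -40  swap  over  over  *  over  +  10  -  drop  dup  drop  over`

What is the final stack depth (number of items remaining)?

3

-8     → [-8]
drop   → []
-9     → [-9]
drop   → []
20     → [20]
2      → [20, 2]
dup    → [20, 2, 2]
swap   → [20, 2, 2]
+      → [20, 4]
-6     → [20, 4, -6]
-      → [20, 10]
swap   → [10, 20]
negate → [10, -20]
*      → [-200]
drop   → []
-6     → [-6]
-40    → [-6, -40]
swap   → [-40, -6]
over   → [-40, -6, -40]
over   → [-40, -6, -40, -6]
*      → [-40, -6, 240]
over   → [-40, -6, 240, -6]
+      → [-40, -6, 234]
10     → [-40, -6, 234, 10]
-      → [-40, -6, 224]
drop   → [-40, -6]
dup    → [-40, -6, -6]
drop   → [-40, -6]
over   → [-40, -6, -40]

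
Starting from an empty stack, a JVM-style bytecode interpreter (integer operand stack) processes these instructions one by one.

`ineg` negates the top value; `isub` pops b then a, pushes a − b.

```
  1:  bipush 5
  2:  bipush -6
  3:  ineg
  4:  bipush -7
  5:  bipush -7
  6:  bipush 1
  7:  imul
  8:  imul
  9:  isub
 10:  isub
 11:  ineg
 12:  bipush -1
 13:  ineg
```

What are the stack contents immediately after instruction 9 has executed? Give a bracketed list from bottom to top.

bipush 5  : [5]
bipush -6 : [5, -6]
ineg      : [5, 6]
bipush -7 : [5, 6, -7]
bipush -7 : [5, 6, -7, -7]
bipush 1  : [5, 6, -7, -7, 1]
imul      : [5, 6, -7, -7]
imul      : [5, 6, 49]
isub      : [5, -43]

[5, -43]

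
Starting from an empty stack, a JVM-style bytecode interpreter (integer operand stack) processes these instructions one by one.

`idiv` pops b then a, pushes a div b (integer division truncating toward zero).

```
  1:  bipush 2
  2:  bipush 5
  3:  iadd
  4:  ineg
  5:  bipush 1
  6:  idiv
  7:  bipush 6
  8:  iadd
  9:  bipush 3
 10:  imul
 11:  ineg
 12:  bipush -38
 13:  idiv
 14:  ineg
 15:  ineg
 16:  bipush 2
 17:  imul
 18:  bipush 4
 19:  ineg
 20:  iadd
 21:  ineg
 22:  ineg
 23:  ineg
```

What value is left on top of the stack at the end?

bipush 2   -> 2
bipush 5   -> 2 5
iadd       -> 7
ineg       -> -7
bipush 1   -> -7 1
idiv       -> -7
bipush 6   -> -7 6
iadd       -> -1
bipush 3   -> -1 3
imul       -> -3
ineg       -> 3
bipush -38 -> 3 -38
idiv       -> 0
ineg       -> 0
ineg       -> 0
bipush 2   -> 0 2
imul       -> 0
bipush 4   -> 0 4
ineg       -> 0 -4
iadd       -> -4
ineg       -> 4
ineg       -> -4
ineg       -> 4

4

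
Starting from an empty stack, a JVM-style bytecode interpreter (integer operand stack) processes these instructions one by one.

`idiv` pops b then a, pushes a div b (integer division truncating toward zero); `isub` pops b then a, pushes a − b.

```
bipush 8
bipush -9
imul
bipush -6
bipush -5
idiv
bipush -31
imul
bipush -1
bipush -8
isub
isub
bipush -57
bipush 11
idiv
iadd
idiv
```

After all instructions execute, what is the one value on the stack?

bipush 8    [8]
bipush -9   [8, -9]
imul        [-72]
bipush -6   [-72, -6]
bipush -5   [-72, -6, -5]
idiv        [-72, 1]
bipush -31  [-72, 1, -31]
imul        [-72, -31]
bipush -1   [-72, -31, -1]
bipush -8   [-72, -31, -1, -8]
isub        [-72, -31, 7]
isub        [-72, -38]
bipush -57  [-72, -38, -57]
bipush 11   [-72, -38, -57, 11]
idiv        [-72, -38, -5]
iadd        [-72, -43]
idiv        [1]

1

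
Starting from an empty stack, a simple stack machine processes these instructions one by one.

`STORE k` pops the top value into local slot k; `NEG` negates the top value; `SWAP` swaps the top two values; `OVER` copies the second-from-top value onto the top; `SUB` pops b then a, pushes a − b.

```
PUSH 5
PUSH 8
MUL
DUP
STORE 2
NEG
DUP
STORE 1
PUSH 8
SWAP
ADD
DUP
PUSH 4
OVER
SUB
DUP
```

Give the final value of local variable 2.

40

PUSH 5   5
PUSH 8   5 8
MUL      40
DUP      40 40
STORE 2  40
NEG      -40
DUP      -40 -40
STORE 1  -40
PUSH 8   -40 8
SWAP     8 -40
ADD      -32
DUP      -32 -32
PUSH 4   -32 -32 4
OVER     -32 -32 4 -32
SUB      -32 -32 36
DUP      -32 -32 36 36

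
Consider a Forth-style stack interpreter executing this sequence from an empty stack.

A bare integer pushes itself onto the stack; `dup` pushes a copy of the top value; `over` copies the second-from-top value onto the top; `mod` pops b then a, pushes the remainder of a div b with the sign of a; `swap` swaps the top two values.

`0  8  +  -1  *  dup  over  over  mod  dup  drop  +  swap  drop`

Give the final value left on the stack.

0    -> [0]
8    -> [0, 8]
+    -> [8]
-1   -> [8, -1]
*    -> [-8]
dup  -> [-8, -8]
over -> [-8, -8, -8]
over -> [-8, -8, -8, -8]
mod  -> [-8, -8, 0]
dup  -> [-8, -8, 0, 0]
drop -> [-8, -8, 0]
+    -> [-8, -8]
swap -> [-8, -8]
drop -> [-8]

-8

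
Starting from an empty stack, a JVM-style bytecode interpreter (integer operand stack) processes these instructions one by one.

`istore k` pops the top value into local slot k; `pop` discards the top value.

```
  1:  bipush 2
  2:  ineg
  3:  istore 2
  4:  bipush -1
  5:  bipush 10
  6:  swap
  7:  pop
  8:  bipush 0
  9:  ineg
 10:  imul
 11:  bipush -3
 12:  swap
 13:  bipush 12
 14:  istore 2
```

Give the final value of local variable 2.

bipush 2  → [2]
ineg      → [-2]
istore 2  → []
bipush -1 → [-1]
bipush 10 → [-1, 10]
swap      → [10, -1]
pop       → [10]
bipush 0  → [10, 0]
ineg      → [10, 0]
imul      → [0]
bipush -3 → [0, -3]
swap      → [-3, 0]
bipush 12 → [-3, 0, 12]
istore 2  → [-3, 0]

12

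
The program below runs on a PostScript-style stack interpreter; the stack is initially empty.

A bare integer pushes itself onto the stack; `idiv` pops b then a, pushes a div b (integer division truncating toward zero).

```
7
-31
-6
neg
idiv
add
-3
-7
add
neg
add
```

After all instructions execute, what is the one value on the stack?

12

7    → [7]
-31  → [7, -31]
-6   → [7, -31, -6]
neg  → [7, -31, 6]
idiv → [7, -5]
add  → [2]
-3   → [2, -3]
-7   → [2, -3, -7]
add  → [2, -10]
neg  → [2, 10]
add  → [12]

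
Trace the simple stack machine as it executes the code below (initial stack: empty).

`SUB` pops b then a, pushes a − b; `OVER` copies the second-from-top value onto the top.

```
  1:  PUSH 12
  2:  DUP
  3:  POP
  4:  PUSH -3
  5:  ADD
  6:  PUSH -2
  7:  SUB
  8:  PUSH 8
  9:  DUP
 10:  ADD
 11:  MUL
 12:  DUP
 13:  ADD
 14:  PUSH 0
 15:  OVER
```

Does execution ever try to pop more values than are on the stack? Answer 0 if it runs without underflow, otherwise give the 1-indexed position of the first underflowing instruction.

PUSH 12 → 12
DUP     → 12 12
POP     → 12
PUSH -3 → 12 -3
ADD     → 9
PUSH -2 → 9 -2
SUB     → 11
PUSH 8  → 11 8
DUP     → 11 8 8
ADD     → 11 16
MUL     → 176
DUP     → 176 176
ADD     → 352
PUSH 0  → 352 0
OVER    → 352 0 352

0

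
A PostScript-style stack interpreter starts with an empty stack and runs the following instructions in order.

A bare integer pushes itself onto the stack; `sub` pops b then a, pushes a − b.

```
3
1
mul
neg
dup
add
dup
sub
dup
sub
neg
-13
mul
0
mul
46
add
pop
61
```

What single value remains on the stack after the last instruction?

61

3   → 3
1   → 3 1
mul → 3
neg → -3
dup → -3 -3
add → -6
dup → -6 -6
sub → 0
dup → 0 0
sub → 0
neg → 0
-13 → 0 -13
mul → 0
0   → 0 0
mul → 0
46  → 0 46
add → 46
pop → (empty)
61  → 61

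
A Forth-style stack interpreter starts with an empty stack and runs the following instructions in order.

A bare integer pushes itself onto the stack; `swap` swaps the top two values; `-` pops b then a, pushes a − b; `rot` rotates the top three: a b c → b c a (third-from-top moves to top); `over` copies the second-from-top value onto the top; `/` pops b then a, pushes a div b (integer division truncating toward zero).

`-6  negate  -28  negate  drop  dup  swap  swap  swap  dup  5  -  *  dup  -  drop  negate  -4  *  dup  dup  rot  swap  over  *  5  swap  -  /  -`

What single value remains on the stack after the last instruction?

-6     -> -6
negate -> 6
-28    -> 6 -28
negate -> 6 28
drop   -> 6
dup    -> 6 6
swap   -> 6 6
swap   -> 6 6
swap   -> 6 6
dup    -> 6 6 6
5      -> 6 6 6 5
-      -> 6 6 1
*      -> 6 6
dup    -> 6 6 6
-      -> 6 0
drop   -> 6
negate -> -6
-4     -> -6 -4
*      -> 24
dup    -> 24 24
dup    -> 24 24 24
rot    -> 24 24 24
swap   -> 24 24 24
over   -> 24 24 24 24
*      -> 24 24 576
5      -> 24 24 576 5
swap   -> 24 24 5 576
-      -> 24 24 -571
/      -> 24 0
-      -> 24

24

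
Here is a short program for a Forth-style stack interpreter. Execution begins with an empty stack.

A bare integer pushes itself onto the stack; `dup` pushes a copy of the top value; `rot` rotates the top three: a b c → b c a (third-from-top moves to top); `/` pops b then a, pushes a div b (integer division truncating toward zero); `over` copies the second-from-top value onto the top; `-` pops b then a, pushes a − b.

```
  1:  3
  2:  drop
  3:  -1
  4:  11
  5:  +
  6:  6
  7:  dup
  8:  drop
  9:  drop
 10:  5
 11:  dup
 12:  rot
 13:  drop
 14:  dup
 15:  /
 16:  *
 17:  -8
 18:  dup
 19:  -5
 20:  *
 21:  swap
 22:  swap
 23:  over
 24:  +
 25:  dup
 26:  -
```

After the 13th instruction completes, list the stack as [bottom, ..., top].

3     3
drop  (empty)
-1    -1
11    -1 11
+     10
6     10 6
dup   10 6 6
drop  10 6
drop  10
5     10 5
dup   10 5 5
rot   5 5 10
drop  5 5

[5, 5]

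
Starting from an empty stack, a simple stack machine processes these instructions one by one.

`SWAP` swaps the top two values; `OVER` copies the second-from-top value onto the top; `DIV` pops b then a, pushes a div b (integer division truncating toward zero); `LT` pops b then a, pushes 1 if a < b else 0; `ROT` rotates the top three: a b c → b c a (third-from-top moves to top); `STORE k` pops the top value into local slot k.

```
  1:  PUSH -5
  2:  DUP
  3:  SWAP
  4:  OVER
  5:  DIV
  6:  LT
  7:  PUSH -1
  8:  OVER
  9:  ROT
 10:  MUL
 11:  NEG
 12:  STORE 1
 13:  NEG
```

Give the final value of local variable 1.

PUSH -5 : [-5]
DUP     : [-5, -5]
SWAP    : [-5, -5]
OVER    : [-5, -5, -5]
DIV     : [-5, 1]
LT      : [1]
PUSH -1 : [1, -1]
OVER    : [1, -1, 1]
ROT     : [-1, 1, 1]
MUL     : [-1, 1]
NEG     : [-1, -1]
STORE 1 : [-1]
NEG     : [1]

-1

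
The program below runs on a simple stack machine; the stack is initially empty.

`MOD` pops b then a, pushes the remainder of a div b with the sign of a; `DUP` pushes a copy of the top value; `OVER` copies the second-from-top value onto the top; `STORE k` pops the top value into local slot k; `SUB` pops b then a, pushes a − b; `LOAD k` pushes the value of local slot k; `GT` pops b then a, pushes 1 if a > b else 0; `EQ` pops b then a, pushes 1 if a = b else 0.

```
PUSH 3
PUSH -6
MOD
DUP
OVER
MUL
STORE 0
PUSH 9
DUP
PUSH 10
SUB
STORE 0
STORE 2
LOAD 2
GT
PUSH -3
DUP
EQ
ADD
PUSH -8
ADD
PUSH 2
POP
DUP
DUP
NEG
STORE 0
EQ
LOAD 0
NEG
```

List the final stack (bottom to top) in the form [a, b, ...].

PUSH 3  : [3]
PUSH -6 : [3, -6]
MOD     : [3]
DUP     : [3, 3]
OVER    : [3, 3, 3]
MUL     : [3, 9]
STORE 0 : [3]
PUSH 9  : [3, 9]
DUP     : [3, 9, 9]
PUSH 10 : [3, 9, 9, 10]
SUB     : [3, 9, -1]
STORE 0 : [3, 9]
STORE 2 : [3]
LOAD 2  : [3, 9]
GT      : [0]
PUSH -3 : [0, -3]
DUP     : [0, -3, -3]
EQ      : [0, 1]
ADD     : [1]
PUSH -8 : [1, -8]
ADD     : [-7]
PUSH 2  : [-7, 2]
POP     : [-7]
DUP     : [-7, -7]
DUP     : [-7, -7, -7]
NEG     : [-7, -7, 7]
STORE 0 : [-7, -7]
EQ      : [1]
LOAD 0  : [1, 7]
NEG     : [1, -7]

[1, -7]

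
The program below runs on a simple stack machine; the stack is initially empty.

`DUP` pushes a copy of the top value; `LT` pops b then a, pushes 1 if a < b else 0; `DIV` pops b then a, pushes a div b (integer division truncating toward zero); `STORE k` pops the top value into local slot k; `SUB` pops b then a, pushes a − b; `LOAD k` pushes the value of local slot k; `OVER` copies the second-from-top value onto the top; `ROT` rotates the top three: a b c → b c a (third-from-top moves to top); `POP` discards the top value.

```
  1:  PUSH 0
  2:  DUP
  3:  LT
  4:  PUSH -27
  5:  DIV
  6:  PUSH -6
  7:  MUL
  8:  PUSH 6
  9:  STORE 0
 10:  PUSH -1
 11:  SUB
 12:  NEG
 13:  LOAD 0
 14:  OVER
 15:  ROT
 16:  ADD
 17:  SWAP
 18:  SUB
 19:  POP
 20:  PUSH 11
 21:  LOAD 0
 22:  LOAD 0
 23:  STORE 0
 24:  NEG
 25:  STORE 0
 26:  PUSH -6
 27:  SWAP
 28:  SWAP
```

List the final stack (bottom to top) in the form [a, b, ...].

[11, -6]

PUSH 0   : 0
DUP      : 0 0
LT       : 0
PUSH -27 : 0 -27
DIV      : 0
PUSH -6  : 0 -6
MUL      : 0
PUSH 6   : 0 6
STORE 0  : 0
PUSH -1  : 0 -1
SUB      : 1
NEG      : -1
LOAD 0   : -1 6
OVER     : -1 6 -1
ROT      : 6 -1 -1
ADD      : 6 -2
SWAP     : -2 6
SUB      : -8
POP      : (empty)
PUSH 11  : 11
LOAD 0   : 11 6
LOAD 0   : 11 6 6
STORE 0  : 11 6
NEG      : 11 -6
STORE 0  : 11
PUSH -6  : 11 -6
SWAP     : -6 11
SWAP     : 11 -6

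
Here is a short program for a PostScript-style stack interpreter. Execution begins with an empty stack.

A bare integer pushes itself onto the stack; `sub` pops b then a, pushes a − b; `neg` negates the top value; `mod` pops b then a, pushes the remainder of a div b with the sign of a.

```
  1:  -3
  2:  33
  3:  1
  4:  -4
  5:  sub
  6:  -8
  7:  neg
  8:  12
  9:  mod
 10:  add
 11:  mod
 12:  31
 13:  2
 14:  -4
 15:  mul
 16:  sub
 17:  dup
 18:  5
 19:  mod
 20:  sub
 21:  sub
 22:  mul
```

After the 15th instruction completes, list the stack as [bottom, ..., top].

-3   [-3]
33   [-3, 33]
1    [-3, 33, 1]
-4   [-3, 33, 1, -4]
sub  [-3, 33, 5]
-8   [-3, 33, 5, -8]
neg  [-3, 33, 5, 8]
12   [-3, 33, 5, 8, 12]
mod  [-3, 33, 5, 8]
add  [-3, 33, 13]
mod  [-3, 7]
31   [-3, 7, 31]
2    [-3, 7, 31, 2]
-4   [-3, 7, 31, 2, -4]
mul  [-3, 7, 31, -8]

[-3, 7, 31, -8]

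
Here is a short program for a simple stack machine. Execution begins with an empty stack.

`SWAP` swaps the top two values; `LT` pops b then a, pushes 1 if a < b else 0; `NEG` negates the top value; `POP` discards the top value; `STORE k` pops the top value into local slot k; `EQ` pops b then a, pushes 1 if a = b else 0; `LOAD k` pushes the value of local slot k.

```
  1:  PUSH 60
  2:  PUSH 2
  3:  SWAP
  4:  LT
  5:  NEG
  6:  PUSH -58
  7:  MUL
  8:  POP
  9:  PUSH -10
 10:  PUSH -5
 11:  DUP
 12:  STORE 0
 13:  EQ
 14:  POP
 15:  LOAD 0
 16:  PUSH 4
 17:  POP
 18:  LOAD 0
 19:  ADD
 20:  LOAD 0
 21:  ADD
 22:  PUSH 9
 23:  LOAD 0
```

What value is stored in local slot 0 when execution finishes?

PUSH 60   60
PUSH 2    60 2
SWAP      2 60
LT        1
NEG       -1
PUSH -58  -1 -58
MUL       58
POP       (empty)
PUSH -10  -10
PUSH -5   -10 -5
DUP       -10 -5 -5
STORE 0   -10 -5
EQ        0
POP       (empty)
LOAD 0    -5
PUSH 4    -5 4
POP       -5
LOAD 0    -5 -5
ADD       -10
LOAD 0    -10 -5
ADD       -15
PUSH 9    -15 9
LOAD 0    -15 9 -5

-5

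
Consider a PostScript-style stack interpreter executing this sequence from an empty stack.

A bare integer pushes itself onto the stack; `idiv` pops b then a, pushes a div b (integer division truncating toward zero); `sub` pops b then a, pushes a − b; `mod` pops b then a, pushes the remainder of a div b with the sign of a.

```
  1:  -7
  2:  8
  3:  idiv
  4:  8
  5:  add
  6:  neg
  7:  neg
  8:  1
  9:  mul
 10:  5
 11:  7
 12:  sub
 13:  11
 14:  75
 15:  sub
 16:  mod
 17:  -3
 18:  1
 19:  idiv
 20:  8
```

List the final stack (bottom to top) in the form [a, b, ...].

[8, -2, -3, 8]

-7   -> -7
8    -> -7 8
idiv -> 0
8    -> 0 8
add  -> 8
neg  -> -8
neg  -> 8
1    -> 8 1
mul  -> 8
5    -> 8 5
7    -> 8 5 7
sub  -> 8 -2
11   -> 8 -2 11
75   -> 8 -2 11 75
sub  -> 8 -2 -64
mod  -> 8 -2
-3   -> 8 -2 -3
1    -> 8 -2 -3 1
idiv -> 8 -2 -3
8    -> 8 -2 -3 8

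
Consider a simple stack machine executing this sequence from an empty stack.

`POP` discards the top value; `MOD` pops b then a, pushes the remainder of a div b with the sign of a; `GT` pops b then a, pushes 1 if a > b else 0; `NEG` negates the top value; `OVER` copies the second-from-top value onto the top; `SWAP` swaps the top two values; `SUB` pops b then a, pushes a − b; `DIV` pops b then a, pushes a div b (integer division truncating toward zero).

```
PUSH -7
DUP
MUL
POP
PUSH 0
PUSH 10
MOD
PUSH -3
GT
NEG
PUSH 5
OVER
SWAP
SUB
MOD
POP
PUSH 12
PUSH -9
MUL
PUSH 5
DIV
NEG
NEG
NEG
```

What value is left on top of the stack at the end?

21

PUSH -7 -> [-7]
DUP     -> [-7, -7]
MUL     -> [49]
POP     -> []
PUSH 0  -> [0]
PUSH 10 -> [0, 10]
MOD     -> [0]
PUSH -3 -> [0, -3]
GT      -> [1]
NEG     -> [-1]
PUSH 5  -> [-1, 5]
OVER    -> [-1, 5, -1]
SWAP    -> [-1, -1, 5]
SUB     -> [-1, -6]
MOD     -> [-1]
POP     -> []
PUSH 12 -> [12]
PUSH -9 -> [12, -9]
MUL     -> [-108]
PUSH 5  -> [-108, 5]
DIV     -> [-21]
NEG     -> [21]
NEG     -> [-21]
NEG     -> [21]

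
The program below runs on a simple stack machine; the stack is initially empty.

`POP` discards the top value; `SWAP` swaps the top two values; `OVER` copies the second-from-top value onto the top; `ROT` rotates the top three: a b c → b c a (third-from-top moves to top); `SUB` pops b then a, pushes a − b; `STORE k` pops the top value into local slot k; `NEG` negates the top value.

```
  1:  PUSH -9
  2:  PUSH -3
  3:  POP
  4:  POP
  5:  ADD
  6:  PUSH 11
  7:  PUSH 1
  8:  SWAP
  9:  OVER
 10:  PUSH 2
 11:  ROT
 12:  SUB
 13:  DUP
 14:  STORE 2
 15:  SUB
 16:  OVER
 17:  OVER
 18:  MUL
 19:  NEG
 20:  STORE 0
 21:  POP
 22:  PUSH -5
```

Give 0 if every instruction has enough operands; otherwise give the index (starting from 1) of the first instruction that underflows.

5

PUSH -9 -> [-9]
PUSH -3 -> [-9, -3]
POP     -> [-9]
POP     -> []
ADD  — needs 2 operands, stack has 0 → underflow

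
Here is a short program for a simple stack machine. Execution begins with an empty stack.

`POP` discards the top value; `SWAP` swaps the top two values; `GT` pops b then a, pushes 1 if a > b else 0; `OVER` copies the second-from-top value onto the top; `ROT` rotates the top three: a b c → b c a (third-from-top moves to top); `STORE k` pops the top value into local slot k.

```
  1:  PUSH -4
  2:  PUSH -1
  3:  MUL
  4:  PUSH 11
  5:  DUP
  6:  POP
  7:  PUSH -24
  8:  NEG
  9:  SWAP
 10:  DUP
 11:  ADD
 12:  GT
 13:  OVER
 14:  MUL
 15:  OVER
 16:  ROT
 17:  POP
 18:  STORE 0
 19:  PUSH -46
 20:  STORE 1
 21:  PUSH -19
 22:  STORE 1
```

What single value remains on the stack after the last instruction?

4

PUSH -4  : [-4]
PUSH -1  : [-4, -1]
MUL      : [4]
PUSH 11  : [4, 11]
DUP      : [4, 11, 11]
POP      : [4, 11]
PUSH -24 : [4, 11, -24]
NEG      : [4, 11, 24]
SWAP     : [4, 24, 11]
DUP      : [4, 24, 11, 11]
ADD      : [4, 24, 22]
GT       : [4, 1]
OVER     : [4, 1, 4]
MUL      : [4, 4]
OVER     : [4, 4, 4]
ROT      : [4, 4, 4]
POP      : [4, 4]
STORE 0  : [4]
PUSH -46 : [4, -46]
STORE 1  : [4]
PUSH -19 : [4, -19]
STORE 1  : [4]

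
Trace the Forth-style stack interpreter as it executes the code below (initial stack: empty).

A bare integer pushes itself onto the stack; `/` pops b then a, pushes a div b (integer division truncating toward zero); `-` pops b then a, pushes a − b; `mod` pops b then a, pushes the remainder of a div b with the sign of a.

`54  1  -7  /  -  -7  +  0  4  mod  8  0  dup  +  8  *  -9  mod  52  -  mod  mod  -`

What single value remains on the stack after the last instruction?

47

54   54
1    54 1
-7   54 1 -7
/    54 0
-    54
-7   54 -7
+    47
0    47 0
4    47 0 4
mod  47 0
8    47 0 8
0    47 0 8 0
dup  47 0 8 0 0
+    47 0 8 0
8    47 0 8 0 8
*    47 0 8 0
-9   47 0 8 0 -9
mod  47 0 8 0
52   47 0 8 0 52
-    47 0 8 -52
mod  47 0 8
mod  47 0
-    47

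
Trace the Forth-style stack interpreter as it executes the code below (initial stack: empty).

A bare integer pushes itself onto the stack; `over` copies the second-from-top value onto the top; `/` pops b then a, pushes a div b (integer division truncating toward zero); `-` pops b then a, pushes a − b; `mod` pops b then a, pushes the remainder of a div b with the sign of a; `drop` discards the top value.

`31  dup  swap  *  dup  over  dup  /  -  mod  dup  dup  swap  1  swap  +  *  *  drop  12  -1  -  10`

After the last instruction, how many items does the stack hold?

2

31    [31]
dup   [31, 31]
swap  [31, 31]
*     [961]
dup   [961, 961]
over  [961, 961, 961]
dup   [961, 961, 961, 961]
/     [961, 961, 1]
-     [961, 960]
mod   [1]
dup   [1, 1]
dup   [1, 1, 1]
swap  [1, 1, 1]
1     [1, 1, 1, 1]
swap  [1, 1, 1, 1]
+     [1, 1, 2]
*     [1, 2]
*     [2]
drop  []
12    [12]
-1    [12, -1]
-     [13]
10    [13, 10]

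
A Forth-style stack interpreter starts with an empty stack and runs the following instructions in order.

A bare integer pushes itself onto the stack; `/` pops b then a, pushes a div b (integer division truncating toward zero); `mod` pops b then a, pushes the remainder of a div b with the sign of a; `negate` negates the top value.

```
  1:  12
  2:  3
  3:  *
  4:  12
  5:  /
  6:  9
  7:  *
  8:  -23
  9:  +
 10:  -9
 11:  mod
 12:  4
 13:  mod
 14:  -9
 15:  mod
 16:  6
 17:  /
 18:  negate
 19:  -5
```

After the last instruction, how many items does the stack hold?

2

12     : 12
3      : 12 3
*      : 36
12     : 36 12
/      : 3
9      : 3 9
*      : 27
-23    : 27 -23
+      : 4
-9     : 4 -9
mod    : 4
4      : 4 4
mod    : 0
-9     : 0 -9
mod    : 0
6      : 0 6
/      : 0
negate : 0
-5     : 0 -5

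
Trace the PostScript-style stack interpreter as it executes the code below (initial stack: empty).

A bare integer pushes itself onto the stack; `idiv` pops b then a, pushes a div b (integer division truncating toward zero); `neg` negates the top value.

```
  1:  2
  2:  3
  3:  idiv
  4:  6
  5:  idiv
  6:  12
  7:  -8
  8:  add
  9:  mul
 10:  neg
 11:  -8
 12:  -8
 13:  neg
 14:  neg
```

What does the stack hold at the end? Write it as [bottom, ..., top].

2    -> 2
3    -> 2 3
idiv -> 0
6    -> 0 6
idiv -> 0
12   -> 0 12
-8   -> 0 12 -8
add  -> 0 4
mul  -> 0
neg  -> 0
-8   -> 0 -8
-8   -> 0 -8 -8
neg  -> 0 -8 8
neg  -> 0 -8 -8

[0, -8, -8]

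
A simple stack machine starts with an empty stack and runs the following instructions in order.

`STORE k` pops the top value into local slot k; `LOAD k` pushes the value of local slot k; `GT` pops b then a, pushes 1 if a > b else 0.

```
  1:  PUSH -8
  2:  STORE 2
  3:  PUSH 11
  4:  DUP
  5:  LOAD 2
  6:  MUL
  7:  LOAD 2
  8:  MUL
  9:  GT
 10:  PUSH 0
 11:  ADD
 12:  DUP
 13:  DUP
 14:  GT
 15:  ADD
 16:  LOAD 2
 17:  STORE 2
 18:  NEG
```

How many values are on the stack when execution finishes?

1

PUSH -8 -> -8
STORE 2 -> (empty)
PUSH 11 -> 11
DUP     -> 11 11
LOAD 2  -> 11 11 -8
MUL     -> 11 -88
LOAD 2  -> 11 -88 -8
MUL     -> 11 704
GT      -> 0
PUSH 0  -> 0 0
ADD     -> 0
DUP     -> 0 0
DUP     -> 0 0 0
GT      -> 0 0
ADD     -> 0
LOAD 2  -> 0 -8
STORE 2 -> 0
NEG     -> 0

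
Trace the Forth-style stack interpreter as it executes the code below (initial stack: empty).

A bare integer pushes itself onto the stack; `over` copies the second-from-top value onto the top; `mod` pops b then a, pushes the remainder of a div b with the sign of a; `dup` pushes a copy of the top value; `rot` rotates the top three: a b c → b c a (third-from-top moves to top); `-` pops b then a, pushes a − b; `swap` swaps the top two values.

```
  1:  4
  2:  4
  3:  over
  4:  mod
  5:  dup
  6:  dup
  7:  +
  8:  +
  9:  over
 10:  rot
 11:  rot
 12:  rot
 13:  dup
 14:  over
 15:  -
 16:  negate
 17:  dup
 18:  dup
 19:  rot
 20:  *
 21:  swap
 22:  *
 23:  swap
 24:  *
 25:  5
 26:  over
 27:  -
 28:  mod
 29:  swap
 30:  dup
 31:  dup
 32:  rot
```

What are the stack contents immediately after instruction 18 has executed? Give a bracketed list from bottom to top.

[4, 0, 4, 0, 0, 0]

4      → 4
4      → 4 4
over   → 4 4 4
mod    → 4 0
dup    → 4 0 0
dup    → 4 0 0 0
+      → 4 0 0
+      → 4 0
over   → 4 0 4
rot    → 0 4 4
rot    → 4 4 0
rot    → 4 0 4
dup    → 4 0 4 4
over   → 4 0 4 4 4
-      → 4 0 4 0
negate → 4 0 4 0
dup    → 4 0 4 0 0
dup    → 4 0 4 0 0 0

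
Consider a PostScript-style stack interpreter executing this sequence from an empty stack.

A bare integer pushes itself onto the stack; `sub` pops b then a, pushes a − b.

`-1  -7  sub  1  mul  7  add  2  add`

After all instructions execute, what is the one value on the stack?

15

-1  → -1
-7  → -1 -7
sub → 6
1   → 6 1
mul → 6
7   → 6 7
add → 13
2   → 13 2
add → 15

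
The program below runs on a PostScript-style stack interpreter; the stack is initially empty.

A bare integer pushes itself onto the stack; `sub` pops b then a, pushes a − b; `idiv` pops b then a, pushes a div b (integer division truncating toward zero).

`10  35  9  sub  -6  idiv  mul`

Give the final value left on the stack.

-40

10   -> [10]
35   -> [10, 35]
9    -> [10, 35, 9]
sub  -> [10, 26]
-6   -> [10, 26, -6]
idiv -> [10, -4]
mul  -> [-40]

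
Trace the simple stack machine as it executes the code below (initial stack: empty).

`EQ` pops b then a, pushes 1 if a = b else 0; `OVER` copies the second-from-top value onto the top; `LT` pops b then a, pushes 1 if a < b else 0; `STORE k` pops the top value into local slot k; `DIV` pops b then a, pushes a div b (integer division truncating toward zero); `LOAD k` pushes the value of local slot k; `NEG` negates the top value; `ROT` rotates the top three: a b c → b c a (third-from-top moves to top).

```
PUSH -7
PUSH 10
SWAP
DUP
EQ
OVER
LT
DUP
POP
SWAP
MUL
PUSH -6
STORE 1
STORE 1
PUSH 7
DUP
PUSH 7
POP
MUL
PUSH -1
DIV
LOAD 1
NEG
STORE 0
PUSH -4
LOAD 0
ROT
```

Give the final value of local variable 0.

-10

PUSH -7  -7
PUSH 10  -7 10
SWAP     10 -7
DUP      10 -7 -7
EQ       10 1
OVER     10 1 10
LT       10 1
DUP      10 1 1
POP      10 1
SWAP     1 10
MUL      10
PUSH -6  10 -6
STORE 1  10
STORE 1  (empty)
PUSH 7   7
DUP      7 7
PUSH 7   7 7 7
POP      7 7
MUL      49
PUSH -1  49 -1
DIV      -49
LOAD 1   -49 10
NEG      -49 -10
STORE 0  -49
PUSH -4  -49 -4
LOAD 0   -49 -4 -10
ROT      -4 -10 -49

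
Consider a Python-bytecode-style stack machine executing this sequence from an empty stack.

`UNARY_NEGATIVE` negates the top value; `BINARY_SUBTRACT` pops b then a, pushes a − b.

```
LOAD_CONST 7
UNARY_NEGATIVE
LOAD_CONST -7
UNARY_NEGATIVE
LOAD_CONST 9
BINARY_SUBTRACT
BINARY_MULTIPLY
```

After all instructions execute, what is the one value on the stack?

LOAD_CONST 7    : 7
UNARY_NEGATIVE  : -7
LOAD_CONST -7   : -7 -7
UNARY_NEGATIVE  : -7 7
LOAD_CONST 9    : -7 7 9
BINARY_SUBTRACT : -7 -2
BINARY_MULTIPLY : 14

14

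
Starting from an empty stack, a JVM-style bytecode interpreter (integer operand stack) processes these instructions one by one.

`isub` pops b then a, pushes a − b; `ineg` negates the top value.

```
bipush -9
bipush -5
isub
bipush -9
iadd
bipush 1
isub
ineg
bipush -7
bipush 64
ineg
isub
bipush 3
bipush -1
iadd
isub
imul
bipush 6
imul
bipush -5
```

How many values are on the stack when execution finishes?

bipush -9 -> -9
bipush -5 -> -9 -5
isub      -> -4
bipush -9 -> -4 -9
iadd      -> -13
bipush 1  -> -13 1
isub      -> -14
ineg      -> 14
bipush -7 -> 14 -7
bipush 64 -> 14 -7 64
ineg      -> 14 -7 -64
isub      -> 14 57
bipush 3  -> 14 57 3
bipush -1 -> 14 57 3 -1
iadd      -> 14 57 2
isub      -> 14 55
imul      -> 770
bipush 6  -> 770 6
imul      -> 4620
bipush -5 -> 4620 -5

2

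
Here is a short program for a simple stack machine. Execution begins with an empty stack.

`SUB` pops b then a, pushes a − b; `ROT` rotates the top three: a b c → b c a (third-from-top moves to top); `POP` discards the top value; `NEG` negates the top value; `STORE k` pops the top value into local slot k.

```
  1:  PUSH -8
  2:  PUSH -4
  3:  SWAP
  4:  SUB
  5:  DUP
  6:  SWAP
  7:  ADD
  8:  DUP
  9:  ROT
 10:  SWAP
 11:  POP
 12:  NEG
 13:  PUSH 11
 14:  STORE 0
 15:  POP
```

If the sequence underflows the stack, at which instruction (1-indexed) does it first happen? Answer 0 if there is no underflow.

9

PUSH -8 -> -8
PUSH -4 -> -8 -4
SWAP    -> -4 -8
SUB     -> 4
DUP     -> 4 4
SWAP    -> 4 4
ADD     -> 8
DUP     -> 8 8
ROT  — needs 3 operands, stack has 2 → underflow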